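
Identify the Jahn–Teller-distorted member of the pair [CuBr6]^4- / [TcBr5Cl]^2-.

[CuBr6]^4-

[CuBr6]^4-: Each bromide is −1; balancing the −4 overall charge requires Cu(II). Group 11 minus oxidation state 2 gives a d⁹ configuration. The t₂g⁶e_g³ configuration has an unevenly filled e_g set; the Jahn–Teller theorem predicts a tetragonal distortion (typically axial elongation) to lift the degeneracy.
[TcBr5Cl]^2-: Each bromide is −1; each chloride is −1; balancing the −2 overall charge requires Tc(IV). Tc sits in group 7, so the d-electron count is 7 − 4 = 3. The d³ configuration leaves the e_g set evenly filled (or empty) — no strong Jahn–Teller driving force.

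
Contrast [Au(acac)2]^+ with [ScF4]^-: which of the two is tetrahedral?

[ScF4]^-

For [Au(acac)2]^+: Ligand charges: each acetylacetonate is −1. With an overall charge of +1 the gold centre must be in the +3 oxidation state. Gold is a group-11 element; Au(III) is therefore d⁸. A 5d d⁸ ion has a large crystal-field splitting; square planar leaves the high-energy d_{x²−y²} orbital empty and maximises CFSE. → square planar.
For [ScF4]^-: Summing ligand charges against the −1 overall charge gives an oxidation state of +3 for scandium. Scandium is a group-3 element; Sc(III) is therefore d⁰. A d⁰ ion has no crystal-field stabilisation preference between square planar and tetrahedral, so four ligands adopt the sterically favoured tetrahedral geometry. → tetrahedral.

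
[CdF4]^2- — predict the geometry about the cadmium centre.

tetrahedral

Each fluoride is −1; balancing the −2 overall charge requires Cd(II).
Cd sits in group 12, so the d-electron count is 12 − 2 = 10.
Coordination number: 4.
A d¹⁰ ion has no crystal-field stabilisation preference between square planar and tetrahedral, so four ligands adopt the sterically favoured tetrahedral geometry.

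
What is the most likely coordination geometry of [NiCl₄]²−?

tetrahedral

Each chloride is −1; balancing the −2 overall charge requires Ni(II).
Nickel is a group-10 element; Ni(II) is therefore d⁸.
With 4 monodentate ligands the coordination number is 4.
Chloride is a weak-field ligand.
With weak-field ligands the CFSE gain from square planar is small, so a 3d d⁸ ion takes the sterically preferred tetrahedral geometry.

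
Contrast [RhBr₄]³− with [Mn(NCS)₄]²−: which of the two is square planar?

For [RhBr₄]³−: Summing ligand charges against the −3 overall charge gives an oxidation state of +1 for rhodium. Rh sits in group 9, so the d-electron count is 9 − 1 = 8. A 4d d⁸ ion has a large crystal-field splitting; square planar leaves the high-energy d_{x²−y²} orbital empty and maximises CFSE. → square planar.
For [Mn(NCS)₄]²−: Summing ligand charges against the −2 overall charge gives an oxidation state of +2 for manganese. Mn sits in group 7, so the d-electron count is 7 − 2 = 5. A high-spin d⁵ ion has zero CFSE in either geometry, so four ligands adopt the sterically favoured tetrahedral geometry. → tetrahedral.

[RhBr₄]³−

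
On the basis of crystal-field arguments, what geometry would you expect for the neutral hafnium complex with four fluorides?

Ligand charges: each fluoride is −1. With an overall charge of 0 the hafnium centre must be in the +4 oxidation state.
Group 4 minus oxidation state 4 gives a d⁰ configuration.
Coordination number: 4.
A d⁰ ion has no crystal-field stabilisation preference between square planar and tetrahedral, so four ligands adopt the sterically favoured tetrahedral geometry.

tetrahedral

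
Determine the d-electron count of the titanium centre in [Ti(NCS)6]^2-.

Summing ligand charges against the −2 overall charge gives an oxidation state of +4 for titanium.
Ti sits in group 4, so the d-electron count is 4 − 4 = 0.

d⁰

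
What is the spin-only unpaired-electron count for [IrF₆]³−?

Each fluoride is −1; balancing the −3 overall charge requires Ir(III).
Ir sits in group 9, so the d-electron count is 9 − 3 = 6.
The spin state decides the count: a 5d ion has a large Δₒ and is invariably low-spin.
An octahedral low-spin d⁶ ion is t₂g⁶e_g⁰, giving 0 unpaired electrons.

0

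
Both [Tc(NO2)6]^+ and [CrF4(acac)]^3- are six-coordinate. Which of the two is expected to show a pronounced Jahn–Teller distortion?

[CrF4(acac)]^3-

[Tc(NO2)6]^+: Each nitro (N-bound nitrite) is −1; balancing the +1 overall charge requires Tc(VII). Tc sits in group 7, so the d-electron count is 7 − 7 = 0. The d⁰ configuration leaves the e_g set evenly filled (or empty) — no strong Jahn–Teller driving force.
[CrF4(acac)]^3-: Summing ligand charges against the −3 overall charge gives an oxidation state of +2 for chromium. Chromium is a group-6 element; Cr(II) is therefore d⁴. Acetylacetonate and fluoride are weak-field ligands for a first-row metal, so the complex is high-spin. The t₂g³e_g¹ (high-spin) configuration has an unevenly filled e_g set; the Jahn–Teller theorem predicts a tetragonal distortion (typically axial elongation) to lift the degeneracy.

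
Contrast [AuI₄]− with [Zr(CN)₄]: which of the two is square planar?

For [AuI₄]−: Summing ligand charges against the −1 overall charge gives an oxidation state of +3 for gold. Au sits in group 11, so the d-electron count is 11 − 3 = 8. A 5d d⁸ ion has a large crystal-field splitting; square planar leaves the high-energy d_{x²−y²} orbital empty and maximises CFSE. → square planar.
For [Zr(CN)₄]: Ligand charges: each cyanide is −1. With an overall charge of 0 the zirconium centre must be in the +4 oxidation state. Group 4 minus oxidation state 4 gives a d⁰ configuration. A d⁰ ion has no crystal-field stabilisation preference between square planar and tetrahedral, so four ligands adopt the sterically favoured tetrahedral geometry. → tetrahedral.

[AuI₄]−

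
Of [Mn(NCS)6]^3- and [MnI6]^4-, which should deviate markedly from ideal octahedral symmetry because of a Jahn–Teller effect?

[Mn(NCS)6]^3-: Ligand charges: each isothiocyanate is −1. With an overall charge of −3 the manganese centre must be in the +3 oxidation state. Group 7 minus oxidation state 3 gives a d⁴ configuration. Isothiocyanate is a weak-field ligand for a first-row metal, so the complex is high-spin. The t₂g³e_g¹ (high-spin) configuration has an unevenly filled e_g set; the Jahn–Teller theorem predicts a tetragonal distortion (typically axial elongation) to lift the degeneracy.
[MnI6]^4-: Summing ligand charges against the −4 overall charge gives an oxidation state of +2 for manganese. Group 7 minus oxidation state 2 gives a d⁵ configuration. Iodide is a weak-field ligand for a first-row metal, so the complex is high-spin. The d⁵ configuration leaves the e_g set evenly filled (or empty) — no strong Jahn–Teller driving force.

[Mn(NCS)6]^3-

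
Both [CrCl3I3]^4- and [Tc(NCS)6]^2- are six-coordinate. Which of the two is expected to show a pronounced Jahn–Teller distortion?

[CrCl3I3]^4-: Summing ligand charges against the −4 overall charge gives an oxidation state of +2 for chromium. Group 6 minus oxidation state 2 gives a d⁴ configuration. Chloride and iodide are weak-field ligands for a first-row metal, so the complex is high-spin. The t₂g³e_g¹ (high-spin) configuration has an unevenly filled e_g set; the Jahn–Teller theorem predicts a tetragonal distortion (typically axial elongation) to lift the degeneracy.
[Tc(NCS)6]^2-: Each isothiocyanate is −1; balancing the −2 overall charge requires Tc(IV). Group 7 minus oxidation state 4 gives a d³ configuration. The d³ configuration leaves the e_g set evenly filled (or empty) — no strong Jahn–Teller driving force.

[CrCl3I3]^4-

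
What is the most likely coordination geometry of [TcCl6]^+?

octahedral

Summing ligand charges against the +1 overall charge gives an oxidation state of +7 for technetium.
Technetium is a group-7 element; Tc(VII) is therefore d⁰.
With 6 monodentate ligands the coordination number is 6.
Six donors around a single metal centre give an octahedral coordination sphere.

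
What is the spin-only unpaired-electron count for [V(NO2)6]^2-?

Each nitro (N-bound nitrite) is −1; balancing the −2 overall charge requires V(IV).
Group 5 minus oxidation state 4 gives a d¹ configuration.
In an octahedral field the d¹ configuration is t₂g¹e_g⁰ (only one arrangement possible), giving 1 unpaired electron.

1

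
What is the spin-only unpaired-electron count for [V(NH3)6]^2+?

3

Summing ligand charges against the +2 overall charge gives an oxidation state of +2 for vanadium.
V sits in group 5, so the d-electron count is 5 − 2 = 3.
In an octahedral field the d³ configuration is t₂g³e_g⁰ (only one arrangement possible), giving 3 unpaired electrons.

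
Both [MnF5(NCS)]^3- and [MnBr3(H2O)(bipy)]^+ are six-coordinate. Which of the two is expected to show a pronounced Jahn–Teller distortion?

[MnF5(NCS)]^3-

[MnF5(NCS)]^3-: Each fluoride is −1; each isothiocyanate is −1; balancing the −3 overall charge requires Mn(III). Manganese is a group-7 element; Mn(III) is therefore d⁴. Fluoride and isothiocyanate are weak-field ligands for a first-row metal, so the complex is high-spin. The t₂g³e_g¹ (high-spin) configuration has an unevenly filled e_g set; the Jahn–Teller theorem predicts a tetragonal distortion (typically axial elongation) to lift the degeneracy.
[MnBr3(H2O)(bipy)]^+: Summing ligand charges against the +1 overall charge gives an oxidation state of +4 for manganese. Manganese is a group-7 element; Mn(IV) is therefore d³. The d³ configuration leaves the e_g set evenly filled (or empty) — no strong Jahn–Teller driving force.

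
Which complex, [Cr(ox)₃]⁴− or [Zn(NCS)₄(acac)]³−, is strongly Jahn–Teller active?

[Cr(ox)₃]⁴−

[Cr(ox)₃]⁴−: Summing ligand charges against the −4 overall charge gives an oxidation state of +2 for chromium. Group 6 minus oxidation state 2 gives a d⁴ configuration. Oxalate is a weak-field ligand for a first-row metal, so the complex is high-spin. The t₂g³e_g¹ (high-spin) configuration has an unevenly filled e_g set; the Jahn–Teller theorem predicts a tetragonal distortion (typically axial elongation) to lift the degeneracy.
[Zn(NCS)₄(acac)]³−: Ligand charges: each isothiocyanate is −1; each acetylacetonate is −1. With an overall charge of −3 the zinc centre must be in the +2 oxidation state. Zn sits in group 12, so the d-electron count is 12 − 2 = 10. The d¹⁰ configuration leaves the e_g set evenly filled (or empty) — no strong Jahn–Teller driving force.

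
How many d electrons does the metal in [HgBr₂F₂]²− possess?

Each bromide is −1; each fluoride is −1; balancing the −2 overall charge requires Hg(II).
Group 12 minus oxidation state 2 gives a d¹⁰ configuration.

d10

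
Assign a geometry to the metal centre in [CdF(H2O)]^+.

linear

Summing ligand charges against the +1 overall charge gives an oxidation state of +2 for cadmium.
Cadmium is a group-12 element; Cd(II) is therefore d¹⁰.
Coordination number: 2.
A d¹⁰ ion with only two ligands adopts a linear arrangement (sp hybridisation; no CFSE preference).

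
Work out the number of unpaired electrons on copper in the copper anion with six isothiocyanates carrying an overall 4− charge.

1 unpaired electron

Summing ligand charges against the −4 overall charge gives an oxidation state of +2 for copper.
Copper is a group-11 element; Cu(II) is therefore d⁹.
In an octahedral field the d⁹ configuration is t₂g⁶e_g³ (only one arrangement possible), giving 1 unpaired electron.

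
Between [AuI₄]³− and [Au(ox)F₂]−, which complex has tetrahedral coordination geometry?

For [AuI₄]³−: Each iodide is −1; balancing the −3 overall charge requires Au(I). Gold is a group-11 element; Au(I) is therefore d¹⁰. A d¹⁰ ion has no crystal-field stabilisation preference between square planar and tetrahedral, so four ligands adopt the sterically favoured tetrahedral geometry. → tetrahedral.
For [Au(ox)F₂]−: Each oxalate is −2; each fluoride is −1; balancing the −1 overall charge requires Au(III). Gold is a group-11 element; Au(III) is therefore d⁸. A 5d d⁸ ion has a large crystal-field splitting; square planar leaves the high-energy d_{x²−y²} orbital empty and maximises CFSE. → square planar.

[AuI₄]³−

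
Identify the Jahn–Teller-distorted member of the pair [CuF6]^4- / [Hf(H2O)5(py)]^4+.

[CuF6]^4-

[CuF6]^4-: Ligand charges: each fluoride is −1. With an overall charge of −4 the copper centre must be in the +2 oxidation state. Cu sits in group 11, so the d-electron count is 11 − 2 = 9. The t₂g⁶e_g³ configuration has an unevenly filled e_g set; the Jahn–Teller theorem predicts a tetragonal distortion (typically axial elongation) to lift the degeneracy.
[Hf(H2O)5(py)]^4+: Ligand charges: water is neutral; pyridine is neutral. With an overall charge of +4 the hafnium centre must be in the +4 oxidation state. Hf sits in group 4, so the d-electron count is 4 − 4 = 0. The d⁰ configuration leaves the e_g set evenly filled (or empty) — no strong Jahn–Teller driving force.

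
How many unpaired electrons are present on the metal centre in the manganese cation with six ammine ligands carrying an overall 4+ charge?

Summing ligand charges against the +4 overall charge gives an oxidation state of +4 for manganese.
Mn sits in group 7, so the d-electron count is 7 − 4 = 3.
In an octahedral field the d³ configuration is t₂g³e_g⁰ (only one arrangement possible), giving 3 unpaired electrons.

3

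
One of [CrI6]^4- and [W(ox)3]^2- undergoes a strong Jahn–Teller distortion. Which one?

[CrI6]^4-: Each iodide is −1; balancing the −4 overall charge requires Cr(II). Group 6 minus oxidation state 2 gives a d⁴ configuration. Iodide is a weak-field ligand for a first-row metal, so the complex is high-spin. The t₂g³e_g¹ (high-spin) configuration has an unevenly filled e_g set; the Jahn–Teller theorem predicts a tetragonal distortion (typically axial elongation) to lift the degeneracy.
[W(ox)3]^2-: Ligand charges: each oxalate is −2. With an overall charge of −2 the tungsten centre must be in the +4 oxidation state. W sits in group 6, so the d-electron count is 6 − 4 = 2. The d² configuration leaves the e_g set evenly filled (or empty) — no strong Jahn–Teller driving force.

[CrI6]^4-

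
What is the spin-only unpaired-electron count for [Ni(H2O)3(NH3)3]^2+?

2 unpaired electrons

Ligand charges: water is neutral; ammonia is neutral. With an overall charge of +2 the nickel centre must be in the +2 oxidation state.
Ni sits in group 10, so the d-electron count is 10 − 2 = 8.
In an octahedral field the d⁸ configuration is t₂g⁶e_g² (only one arrangement possible), giving 2 unpaired electrons.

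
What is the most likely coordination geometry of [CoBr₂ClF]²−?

tetrahedral

Summing ligand charges against the −2 overall charge gives an oxidation state of +2 for cobalt.
Co sits in group 9, so the d-electron count is 9 − 2 = 7.
Coordination number: 4.
Bromide, chloride, and fluoride are weak-field ligands.
For a high-spin 3d d⁷ ion with weak-field ligands the small Δₜ gives little square-planar CFSE advantage, so four ligands adopt the sterically favoured tetrahedral geometry.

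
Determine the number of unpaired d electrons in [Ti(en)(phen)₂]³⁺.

Summing ligand charges against the +3 overall charge gives an oxidation state of +3 for titanium.
Titanium is a group-4 element; Ti(III) is therefore d¹.
Counting donor atoms: 1×ethylenediamine (bidentate) → 2 donors; 2×1,10-phenanthroline (bidentate) → 4 donors. Coordination number = 6.
In an octahedral field the d¹ configuration is t₂g¹e_g⁰ (only one arrangement possible), giving 1 unpaired electron.

1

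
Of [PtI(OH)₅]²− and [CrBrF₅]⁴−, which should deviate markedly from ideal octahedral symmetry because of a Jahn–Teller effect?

[PtI(OH)₅]²−: Each iodide is −1; each hydroxide is −1; balancing the −2 overall charge requires Pt(IV). Platinum is a group-10 element; Pt(IV) is therefore d⁶. A 5d ion has a large Δₒ and is invariably low-spin. The d⁶ configuration leaves the e_g set evenly filled (or empty) — no strong Jahn–Teller driving force.
[CrBrF₅]⁴−: Each bromide is −1; each fluoride is −1; balancing the −4 overall charge requires Cr(II). Cr sits in group 6, so the d-electron count is 6 − 2 = 4. Bromide and fluoride are weak-field ligands for a first-row metal, so the complex is high-spin. The t₂g³e_g¹ (high-spin) configuration has an unevenly filled e_g set; the Jahn–Teller theorem predicts a tetragonal distortion (typically axial elongation) to lift the degeneracy.

[CrBrF₅]⁴−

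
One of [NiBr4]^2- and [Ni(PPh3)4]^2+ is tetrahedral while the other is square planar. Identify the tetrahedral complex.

For [NiBr4]^2-: Ligand charges: each bromide is −1. With an overall charge of −2 the nickel centre must be in the +2 oxidation state. Ni sits in group 10, so the d-electron count is 10 − 2 = 8. Bromide is a weak-field ligand. With weak-field ligands the CFSE gain from square planar is small, so a 3d d⁸ ion takes the sterically preferred tetrahedral geometry. → tetrahedral.
For [Ni(PPh3)4]^2+: Ligand charges: triphenylphosphine is neutral. With an overall charge of +2 the nickel centre must be in the +2 oxidation state. Group 10 minus oxidation state 2 gives a d⁸ configuration. Triphenylphosphine is a strong-field ligand (high in the spectrochemical series). A 3d d⁸ ion with strong-field ligands gains enough CFSE to favour square planar over tetrahedral. → square planar.

[NiBr4]^2-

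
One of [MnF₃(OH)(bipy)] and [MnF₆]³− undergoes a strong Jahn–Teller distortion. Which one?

[MnF₃(OH)(bipy)]: Ligand charges: each fluoride is −1; each hydroxide is −1; 2,2′-bipyridine is neutral. With an overall charge of 0 the manganese centre must be in the +4 oxidation state. Group 7 minus oxidation state 4 gives a d³ configuration. The d³ configuration leaves the e_g set evenly filled (or empty) — no strong Jahn–Teller driving force.
[MnF₆]³−: Ligand charges: each fluoride is −1. With an overall charge of −3 the manganese centre must be in the +3 oxidation state. Manganese is a group-7 element; Mn(III) is therefore d⁴. Fluoride is a weak-field ligand for a first-row metal, so the complex is high-spin. The t₂g³e_g¹ (high-spin) configuration has an unevenly filled e_g set; the Jahn–Teller theorem predicts a tetragonal distortion (typically axial elongation) to lift the degeneracy.

[MnF₆]³−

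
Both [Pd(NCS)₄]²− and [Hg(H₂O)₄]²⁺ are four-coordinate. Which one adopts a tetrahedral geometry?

[Hg(H₂O)₄]²⁺

For [Pd(NCS)₄]²−: Ligand charges: each isothiocyanate is −1. With an overall charge of −2 the palladium centre must be in the +2 oxidation state. Palladium is a group-10 element; Pd(II) is therefore d⁸. A 4d d⁸ ion has a large crystal-field splitting; square planar leaves the high-energy d_{x²−y²} orbital empty and maximises CFSE. → square planar.
For [Hg(H₂O)₄]²⁺: Summing ligand charges against the +2 overall charge gives an oxidation state of +2 for mercury. Hg sits in group 12, so the d-electron count is 12 − 2 = 10. A d¹⁰ ion has no crystal-field stabilisation preference between square planar and tetrahedral, so four ligands adopt the sterically favoured tetrahedral geometry. → tetrahedral.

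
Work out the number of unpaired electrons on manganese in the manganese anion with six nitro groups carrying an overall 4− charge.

Each nitro (N-bound nitrite) is −1; balancing the −4 overall charge requires Mn(II).
Manganese is a group-7 element; Mn(II) is therefore d⁵.
The spin state decides the count: Nitro (N-bound nitrite) is a strong-field ligand (high in the spectrochemical series) for a first-row metal, so the complex is low-spin.
An octahedral low-spin d⁵ ion is t₂g⁵e_g⁰, giving 1 unpaired electron.

1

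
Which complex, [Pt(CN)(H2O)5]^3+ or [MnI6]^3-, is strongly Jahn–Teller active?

[MnI6]^3-

[Pt(CN)(H2O)5]^3+: Summing ligand charges against the +3 overall charge gives an oxidation state of +4 for platinum. Group 10 minus oxidation state 4 gives a d⁶ configuration. A 5d ion has a large Δₒ and is invariably low-spin. The d⁶ configuration leaves the e_g set evenly filled (or empty) — no strong Jahn–Teller driving force.
[MnI6]^3-: Each iodide is −1; balancing the −3 overall charge requires Mn(III). Manganese is a group-7 element; Mn(III) is therefore d⁴. Iodide is a weak-field ligand for a first-row metal, so the complex is high-spin. The t₂g³e_g¹ (high-spin) configuration has an unevenly filled e_g set; the Jahn–Teller theorem predicts a tetragonal distortion (typically axial elongation) to lift the degeneracy.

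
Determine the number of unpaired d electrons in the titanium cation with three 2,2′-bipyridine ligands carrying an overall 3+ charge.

2,2′-bipyridine is neutral; balancing the +3 overall charge requires Ti(III).
Ti sits in group 4, so the d-electron count is 4 − 3 = 1.
Counting donor atoms: 3×2,2′-bipyridine (bidentate) → 6 donors. Coordination number = 6.
In an octahedral field the d¹ configuration is t₂g¹e_g⁰ (only one arrangement possible), giving 1 unpaired electron.

1 unpaired electron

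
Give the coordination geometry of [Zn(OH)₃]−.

trigonal planar

Summing ligand charges against the −1 overall charge gives an oxidation state of +2 for zinc.
Zn sits in group 12, so the d-electron count is 12 − 2 = 10.
With 3 monodentate ligands the coordination number is 3.
Three ligands around a d¹⁰ centre minimise repulsion in a trigonal-planar arrangement.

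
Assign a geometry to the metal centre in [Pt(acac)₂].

Ligand charges: each acetylacetonate is −1. With an overall charge of 0 the platinum centre must be in the +2 oxidation state.
Group 10 minus oxidation state 2 gives a d⁸ configuration.
Counting donor atoms: 2×acetylacetonate (bidentate) → 4 donors. Coordination number = 4.
A 5d d⁸ ion has a large crystal-field splitting; square planar leaves the high-energy d_{x²−y²} orbital empty and maximises CFSE.

square planar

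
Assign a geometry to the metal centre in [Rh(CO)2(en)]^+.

Ligand charges: carbonyl is neutral; ethylenediamine is neutral. With an overall charge of +1 the rhodium centre must be in the +1 oxidation state.
Rh sits in group 9, so the d-electron count is 9 − 1 = 8.
Counting donor atoms: 2×carbonyl (monodentate) → 2 donors; 1×ethylenediamine (bidentate) → 2 donors. Coordination number = 4.
A 4d d⁸ ion has a large crystal-field splitting; square planar leaves the high-energy d_{x²−y²} orbital empty and maximises CFSE.

square planar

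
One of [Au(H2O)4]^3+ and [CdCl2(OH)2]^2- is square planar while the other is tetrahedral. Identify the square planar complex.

[Au(H2O)4]^3+

For [Au(H2O)4]^3+: Water is neutral; balancing the +3 overall charge requires Au(III). Group 11 minus oxidation state 3 gives a d⁸ configuration. A 5d d⁸ ion has a large crystal-field splitting; square planar leaves the high-energy d_{x²−y²} orbital empty and maximises CFSE. → square planar.
For [CdCl2(OH)2]^2-: Each chloride is −1; each hydroxide is −1; balancing the −2 overall charge requires Cd(II). Cadmium is a group-12 element; Cd(II) is therefore d¹⁰. A d¹⁰ ion has no crystal-field stabilisation preference between square planar and tetrahedral, so four ligands adopt the sterically favoured tetrahedral geometry. → tetrahedral.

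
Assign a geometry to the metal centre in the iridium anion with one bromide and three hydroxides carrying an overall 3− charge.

Each bromide is −1; each hydroxide is −1; balancing the −3 overall charge requires Ir(I).
Group 9 minus oxidation state 1 gives a d⁸ configuration.
With 4 monodentate ligands the coordination number is 4.
A 5d d⁸ ion has a large crystal-field splitting; square planar leaves the high-energy d_{x²−y²} orbital empty and maximises CFSE.

square planar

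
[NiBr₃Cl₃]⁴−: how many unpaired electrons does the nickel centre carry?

2

Each bromide is −1; each chloride is −1; balancing the −4 overall charge requires Ni(II).
Ni sits in group 10, so the d-electron count is 10 − 2 = 8.
In an octahedral field the d⁸ configuration is t₂g⁶e_g² (only one arrangement possible), giving 2 unpaired electrons.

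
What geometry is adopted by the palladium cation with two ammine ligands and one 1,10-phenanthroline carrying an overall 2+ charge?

Summing ligand charges against the +2 overall charge gives an oxidation state of +2 for palladium.
Palladium is a group-10 element; Pd(II) is therefore d⁸.
Counting donor atoms: 2×ammonia (monodentate) → 2 donors; 1×1,10-phenanthroline (bidentate) → 2 donors. Coordination number = 4.
A 4d d⁸ ion has a large crystal-field splitting; square planar leaves the high-energy d_{x²−y²} orbital empty and maximises CFSE.

square planar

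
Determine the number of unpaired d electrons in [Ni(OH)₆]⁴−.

2 unpaired electrons

Ligand charges: each hydroxide is −1. With an overall charge of −4 the nickel centre must be in the +2 oxidation state.
Nickel is a group-10 element; Ni(II) is therefore d⁸.
In an octahedral field the d⁸ configuration is t₂g⁶e_g² (only one arrangement possible), giving 2 unpaired electrons.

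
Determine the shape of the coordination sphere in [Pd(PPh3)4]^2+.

square planar

Triphenylphosphine is neutral; balancing the +2 overall charge requires Pd(II).
Group 10 minus oxidation state 2 gives a d⁸ configuration.
Coordination number: 4.
A 4d d⁸ ion has a large crystal-field splitting; square planar leaves the high-energy d_{x²−y²} orbital empty and maximises CFSE.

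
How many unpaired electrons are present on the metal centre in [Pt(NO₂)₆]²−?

Summing ligand charges against the −2 overall charge gives an oxidation state of +4 for platinum.
Group 10 minus oxidation state 4 gives a d⁶ configuration.
The spin state decides the count: a 5d ion has a large Δₒ and is invariably low-spin.
An octahedral low-spin d⁶ ion is t₂g⁶e_g⁰, giving 0 unpaired electrons.

0 unpaired electrons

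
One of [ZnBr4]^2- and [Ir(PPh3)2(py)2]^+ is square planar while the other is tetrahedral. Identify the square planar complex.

For [ZnBr4]^2-: Summing ligand charges against the −2 overall charge gives an oxidation state of +2 for zinc. Zn sits in group 12, so the d-electron count is 12 − 2 = 10. A d¹⁰ ion has no crystal-field stabilisation preference between square planar and tetrahedral, so four ligands adopt the sterically favoured tetrahedral geometry. → tetrahedral.
For [Ir(PPh3)2(py)2]^+: Summing ligand charges against the +1 overall charge gives an oxidation state of +1 for iridium. Ir sits in group 9, so the d-electron count is 9 − 1 = 8. A 5d d⁸ ion has a large crystal-field splitting; square planar leaves the high-energy d_{x²−y²} orbital empty and maximises CFSE. → square planar.

[Ir(PPh3)2(py)2]^+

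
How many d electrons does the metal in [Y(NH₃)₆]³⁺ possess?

Ammonia is neutral; balancing the +3 overall charge requires Y(III).
Group 3 minus oxidation state 3 gives a d⁰ configuration.

d⁰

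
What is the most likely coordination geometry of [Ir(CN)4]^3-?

square planar

Summing ligand charges against the −3 overall charge gives an oxidation state of +1 for iridium.
Ir sits in group 9, so the d-electron count is 9 − 1 = 8.
Coordination number: 4.
A 5d d⁸ ion has a large crystal-field splitting; square planar leaves the high-energy d_{x²−y²} orbital empty and maximises CFSE.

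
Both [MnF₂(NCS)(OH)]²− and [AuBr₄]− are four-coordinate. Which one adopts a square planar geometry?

[AuBr₄]−

For [MnF₂(NCS)(OH)]²−: Ligand charges: each fluoride is −1; each isothiocyanate is −1; each hydroxide is −1. With an overall charge of −2 the manganese centre must be in the +2 oxidation state. Group 7 minus oxidation state 2 gives a d⁵ configuration. A high-spin d⁵ ion has zero CFSE in either geometry, so four ligands adopt the sterically favoured tetrahedral geometry. → tetrahedral.
For [AuBr₄]−: Ligand charges: each bromide is −1. With an overall charge of −1 the gold centre must be in the +3 oxidation state. Group 11 minus oxidation state 3 gives a d⁸ configuration. A 5d d⁸ ion has a large crystal-field splitting; square planar leaves the high-energy d_{x²−y²} orbital empty and maximises CFSE. → square planar.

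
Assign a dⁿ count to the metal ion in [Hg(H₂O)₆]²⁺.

Summing ligand charges against the +2 overall charge gives an oxidation state of +2 for mercury.
Hg sits in group 12, so the d-electron count is 12 − 2 = 10.

d¹⁰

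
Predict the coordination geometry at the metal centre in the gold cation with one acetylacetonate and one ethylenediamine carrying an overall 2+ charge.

Each acetylacetonate is −1; ethylenediamine is neutral; balancing the +2 overall charge requires Au(III).
Au sits in group 11, so the d-electron count is 11 − 3 = 8.
Counting donor atoms: 1×acetylacetonate (bidentate) → 2 donors; 1×ethylenediamine (bidentate) → 2 donors. Coordination number = 4.
A 5d d⁸ ion has a large crystal-field splitting; square planar leaves the high-energy d_{x²−y²} orbital empty and maximises CFSE.

square planar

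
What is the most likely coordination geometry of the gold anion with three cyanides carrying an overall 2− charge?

trigonal planar

Ligand charges: each cyanide is −1. With an overall charge of −2 the gold centre must be in the +1 oxidation state.
Gold is a group-11 element; Au(I) is therefore d¹⁰.
Coordination number: 3.
Three ligands around a d¹⁰ centre minimise repulsion in a trigonal-planar arrangement.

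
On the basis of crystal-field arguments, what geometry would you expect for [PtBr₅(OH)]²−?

octahedral

Summing ligand charges against the −2 overall charge gives an oxidation state of +4 for platinum.
Group 10 minus oxidation state 4 gives a d⁶ configuration.
With 6 monodentate ligands the coordination number is 6.
Six donors around a single metal centre give an octahedral coordination sphere.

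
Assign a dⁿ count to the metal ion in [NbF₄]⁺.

d0

Summing ligand charges against the +1 overall charge gives an oxidation state of +5 for niobium.
Group 5 minus oxidation state 5 gives a d⁰ configuration.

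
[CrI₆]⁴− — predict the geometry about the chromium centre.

Each iodide is −1; balancing the −4 overall charge requires Cr(II).
Group 6 minus oxidation state 2 gives a d⁴ configuration.
Coordination number: 6.
Six donors around a single metal centre give an octahedral coordination sphere.

octahedral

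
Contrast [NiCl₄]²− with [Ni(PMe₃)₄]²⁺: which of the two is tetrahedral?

[NiCl₄]²−

For [NiCl₄]²−: Summing ligand charges against the −2 overall charge gives an oxidation state of +2 for nickel. Group 10 minus oxidation state 2 gives a d⁸ configuration. Chloride is a weak-field ligand. With weak-field ligands the CFSE gain from square planar is small, so a 3d d⁸ ion takes the sterically preferred tetrahedral geometry. → tetrahedral.
For [Ni(PMe₃)₄]²⁺: Trimethylphosphine is neutral; balancing the +2 overall charge requires Ni(II). Nickel is a group-10 element; Ni(II) is therefore d⁸. Trimethylphosphine is a strong-field ligand (high in the spectrochemical series). A 3d d⁸ ion with strong-field ligands gains enough CFSE to favour square planar over tetrahedral. → square planar.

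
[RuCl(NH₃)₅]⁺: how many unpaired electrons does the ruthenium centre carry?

Ligand charges: each chloride is −1; ammonia is neutral. With an overall charge of +1 the ruthenium centre must be in the +2 oxidation state.
Ruthenium is a group-8 element; Ru(II) is therefore d⁶.
The spin state decides the count: a 4d ion has a large Δₒ and is invariably low-spin.
An octahedral low-spin d⁶ ion is t₂g⁶e_g⁰, giving 0 unpaired electrons.

0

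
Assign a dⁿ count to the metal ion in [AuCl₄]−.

d8

Summing ligand charges against the −1 overall charge gives an oxidation state of +3 for gold.
Au sits in group 11, so the d-electron count is 11 − 3 = 8.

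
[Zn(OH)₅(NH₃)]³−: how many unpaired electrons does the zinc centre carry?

0 unpaired electrons

Summing ligand charges against the −3 overall charge gives an oxidation state of +2 for zinc.
Group 12 minus oxidation state 2 gives a d¹⁰ configuration.
In an octahedral field the d¹⁰ configuration is t₂g⁶e_g⁴, giving 0 unpaired electrons.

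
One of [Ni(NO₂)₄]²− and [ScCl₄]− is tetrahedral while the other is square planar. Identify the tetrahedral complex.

[ScCl₄]−

For [Ni(NO₂)₄]²−: Summing ligand charges against the −2 overall charge gives an oxidation state of +2 for nickel. Group 10 minus oxidation state 2 gives a d⁸ configuration. Nitro (N-bound nitrite) is a strong-field ligand (high in the spectrochemical series). A 3d d⁸ ion with strong-field ligands gains enough CFSE to favour square planar over tetrahedral. → square planar.
For [ScCl₄]−: Ligand charges: each chloride is −1. With an overall charge of −1 the scandium centre must be in the +3 oxidation state. Sc sits in group 3, so the d-electron count is 3 − 3 = 0. A d⁰ ion has no crystal-field stabilisation preference between square planar and tetrahedral, so four ligands adopt the sterically favoured tetrahedral geometry. → tetrahedral.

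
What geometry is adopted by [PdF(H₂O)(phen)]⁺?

square planar

Summing ligand charges against the +1 overall charge gives an oxidation state of +2 for palladium.
Palladium is a group-10 element; Pd(II) is therefore d⁸.
Counting donor atoms: 1×fluoride (monodentate) → 1 donor; 1×water (monodentate) → 1 donor; 1×1,10-phenanthroline (bidentate) → 2 donors. Coordination number = 4.
A 4d d⁸ ion has a large crystal-field splitting; square planar leaves the high-energy d_{x²−y²} orbital empty and maximises CFSE.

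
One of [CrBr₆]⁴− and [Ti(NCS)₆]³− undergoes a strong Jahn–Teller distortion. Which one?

[CrBr₆]⁴−: Ligand charges: each bromide is −1. With an overall charge of −4 the chromium centre must be in the +2 oxidation state. Cr sits in group 6, so the d-electron count is 6 − 2 = 4. Bromide is a weak-field ligand for a first-row metal, so the complex is high-spin. The t₂g³e_g¹ (high-spin) configuration has an unevenly filled e_g set; the Jahn–Teller theorem predicts a tetragonal distortion (typically axial elongation) to lift the degeneracy.
[Ti(NCS)₆]³−: Each isothiocyanate is −1; balancing the −3 overall charge requires Ti(III). Ti sits in group 4, so the d-electron count is 4 − 3 = 1. The d¹ configuration leaves the e_g set evenly filled (or empty) — no strong Jahn–Teller driving force.

[CrBr₆]⁴−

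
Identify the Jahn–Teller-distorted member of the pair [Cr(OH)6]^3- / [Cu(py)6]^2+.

[Cu(py)6]^2+

[Cr(OH)6]^3-: Summing ligand charges against the −3 overall charge gives an oxidation state of +3 for chromium. Chromium is a group-6 element; Cr(III) is therefore d³. The d³ configuration leaves the e_g set evenly filled (or empty) — no strong Jahn–Teller driving force.
[Cu(py)6]^2+: Pyridine is neutral; balancing the +2 overall charge requires Cu(II). Group 11 minus oxidation state 2 gives a d⁹ configuration. The t₂g⁶e_g³ configuration has an unevenly filled e_g set; the Jahn–Teller theorem predicts a tetragonal distortion (typically axial elongation) to lift the degeneracy.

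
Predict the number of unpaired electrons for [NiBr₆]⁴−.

Each bromide is −1; balancing the −4 overall charge requires Ni(II).
Nickel is a group-10 element; Ni(II) is therefore d⁸.
In an octahedral field the d⁸ configuration is t₂g⁶e_g² (only one arrangement possible), giving 2 unpaired electrons.

2 unpaired electrons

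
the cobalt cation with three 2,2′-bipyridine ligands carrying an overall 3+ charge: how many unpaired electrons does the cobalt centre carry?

Ligand charges: 2,2′-bipyridine is neutral. With an overall charge of +3 the cobalt centre must be in the +3 oxidation state.
Group 9 minus oxidation state 3 gives a d⁶ configuration.
Counting donor atoms: 3×2,2′-bipyridine (bidentate) → 6 donors. Coordination number = 6.
The spin state decides the count: Co(III) has an exceptionally large octahedral splitting and is low-spin with essentially every ligand except fluoride.
An octahedral low-spin d⁶ ion is t₂g⁶e_g⁰, giving 0 unpaired electrons.

0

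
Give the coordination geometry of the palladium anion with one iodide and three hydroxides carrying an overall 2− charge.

Summing ligand charges against the −2 overall charge gives an oxidation state of +2 for palladium.
Pd sits in group 10, so the d-electron count is 10 − 2 = 8.
With 4 monodentate ligands the coordination number is 4.
A 4d d⁸ ion has a large crystal-field splitting; square planar leaves the high-energy d_{x²−y²} orbital empty and maximises CFSE.

square planar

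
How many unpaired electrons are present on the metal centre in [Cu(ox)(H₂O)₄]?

Each oxalate is −2; water is neutral; balancing the 0 overall charge requires Cu(II).
Cu sits in group 11, so the d-electron count is 11 − 2 = 9.
Counting donor atoms: 1×oxalate (bidentate) → 2 donors; 4×water (monodentate) → 4 donors. Coordination number = 6.
In an octahedral field the d⁹ configuration is t₂g⁶e_g³ (only one arrangement possible), giving 1 unpaired electron.

1 unpaired electron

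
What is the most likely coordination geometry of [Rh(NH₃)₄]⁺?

Ammonia is neutral; balancing the +1 overall charge requires Rh(I).
Group 9 minus oxidation state 1 gives a d⁸ configuration.
With 4 monodentate ligands the coordination number is 4.
A 4d d⁸ ion has a large crystal-field splitting; square planar leaves the high-energy d_{x²−y²} orbital empty and maximises CFSE.

square planar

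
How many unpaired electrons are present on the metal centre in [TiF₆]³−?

1 unpaired electron

Ligand charges: each fluoride is −1. With an overall charge of −3 the titanium centre must be in the +3 oxidation state.
Ti sits in group 4, so the d-electron count is 4 − 3 = 1.
In an octahedral field the d¹ configuration is t₂g¹e_g⁰ (only one arrangement possible), giving 1 unpaired electron.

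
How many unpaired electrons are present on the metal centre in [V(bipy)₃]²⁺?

3

Ligand charges: 2,2′-bipyridine is neutral. With an overall charge of +2 the vanadium centre must be in the +2 oxidation state.
V sits in group 5, so the d-electron count is 5 − 2 = 3.
Counting donor atoms: 3×2,2′-bipyridine (bidentate) → 6 donors. Coordination number = 6.
In an octahedral field the d³ configuration is t₂g³e_g⁰ (only one arrangement possible), giving 3 unpaired electrons.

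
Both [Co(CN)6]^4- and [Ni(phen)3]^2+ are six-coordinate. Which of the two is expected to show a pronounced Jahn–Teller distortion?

[Co(CN)6]^4-: Summing ligand charges against the −4 overall charge gives an oxidation state of +2 for cobalt. Co sits in group 9, so the d-electron count is 9 − 2 = 7. Cyanide is a strong-field ligand (high in the spectrochemical series) for a first-row metal, so the complex is low-spin. The t₂g⁶e_g¹ (low-spin) configuration has an unevenly filled e_g set; the Jahn–Teller theorem predicts a tetragonal distortion (typically axial elongation) to lift the degeneracy.
[Ni(phen)3]^2+: Ligand charges: 1,10-phenanthroline is neutral. With an overall charge of +2 the nickel centre must be in the +2 oxidation state. Group 10 minus oxidation state 2 gives a d⁸ configuration. The d⁸ configuration leaves the e_g set evenly filled (or empty) — no strong Jahn–Teller driving force.

[Co(CN)6]^4-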